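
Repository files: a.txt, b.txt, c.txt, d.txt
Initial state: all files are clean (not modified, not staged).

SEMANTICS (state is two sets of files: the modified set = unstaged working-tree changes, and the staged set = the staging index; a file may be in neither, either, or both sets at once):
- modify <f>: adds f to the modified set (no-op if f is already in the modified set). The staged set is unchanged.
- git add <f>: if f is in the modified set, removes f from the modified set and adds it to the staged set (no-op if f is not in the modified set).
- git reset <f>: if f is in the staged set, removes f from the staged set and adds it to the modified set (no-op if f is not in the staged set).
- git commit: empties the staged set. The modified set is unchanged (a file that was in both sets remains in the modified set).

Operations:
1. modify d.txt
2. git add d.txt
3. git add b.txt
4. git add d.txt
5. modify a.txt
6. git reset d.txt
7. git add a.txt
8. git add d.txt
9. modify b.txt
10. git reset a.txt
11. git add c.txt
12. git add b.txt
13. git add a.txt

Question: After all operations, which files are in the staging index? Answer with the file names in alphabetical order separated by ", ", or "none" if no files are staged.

Answer: a.txt, b.txt, d.txt

Derivation:
After op 1 (modify d.txt): modified={d.txt} staged={none}
After op 2 (git add d.txt): modified={none} staged={d.txt}
After op 3 (git add b.txt): modified={none} staged={d.txt}
After op 4 (git add d.txt): modified={none} staged={d.txt}
After op 5 (modify a.txt): modified={a.txt} staged={d.txt}
After op 6 (git reset d.txt): modified={a.txt, d.txt} staged={none}
After op 7 (git add a.txt): modified={d.txt} staged={a.txt}
After op 8 (git add d.txt): modified={none} staged={a.txt, d.txt}
After op 9 (modify b.txt): modified={b.txt} staged={a.txt, d.txt}
After op 10 (git reset a.txt): modified={a.txt, b.txt} staged={d.txt}
After op 11 (git add c.txt): modified={a.txt, b.txt} staged={d.txt}
After op 12 (git add b.txt): modified={a.txt} staged={b.txt, d.txt}
After op 13 (git add a.txt): modified={none} staged={a.txt, b.txt, d.txt}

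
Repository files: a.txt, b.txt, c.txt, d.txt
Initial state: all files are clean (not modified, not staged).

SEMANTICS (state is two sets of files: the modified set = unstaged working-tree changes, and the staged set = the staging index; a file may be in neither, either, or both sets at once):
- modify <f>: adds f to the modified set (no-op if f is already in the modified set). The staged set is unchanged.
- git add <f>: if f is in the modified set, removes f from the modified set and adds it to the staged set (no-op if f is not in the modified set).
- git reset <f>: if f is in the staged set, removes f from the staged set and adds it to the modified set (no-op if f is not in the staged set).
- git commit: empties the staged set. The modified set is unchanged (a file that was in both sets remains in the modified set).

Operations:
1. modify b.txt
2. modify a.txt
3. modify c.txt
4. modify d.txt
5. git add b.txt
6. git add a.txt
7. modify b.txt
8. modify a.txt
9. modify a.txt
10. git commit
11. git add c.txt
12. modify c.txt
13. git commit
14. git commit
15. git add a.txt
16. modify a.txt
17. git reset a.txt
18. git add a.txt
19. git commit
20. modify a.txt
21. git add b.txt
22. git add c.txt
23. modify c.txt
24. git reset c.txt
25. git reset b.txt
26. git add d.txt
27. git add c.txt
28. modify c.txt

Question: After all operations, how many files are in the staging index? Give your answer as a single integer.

After op 1 (modify b.txt): modified={b.txt} staged={none}
After op 2 (modify a.txt): modified={a.txt, b.txt} staged={none}
After op 3 (modify c.txt): modified={a.txt, b.txt, c.txt} staged={none}
After op 4 (modify d.txt): modified={a.txt, b.txt, c.txt, d.txt} staged={none}
After op 5 (git add b.txt): modified={a.txt, c.txt, d.txt} staged={b.txt}
After op 6 (git add a.txt): modified={c.txt, d.txt} staged={a.txt, b.txt}
After op 7 (modify b.txt): modified={b.txt, c.txt, d.txt} staged={a.txt, b.txt}
After op 8 (modify a.txt): modified={a.txt, b.txt, c.txt, d.txt} staged={a.txt, b.txt}
After op 9 (modify a.txt): modified={a.txt, b.txt, c.txt, d.txt} staged={a.txt, b.txt}
After op 10 (git commit): modified={a.txt, b.txt, c.txt, d.txt} staged={none}
After op 11 (git add c.txt): modified={a.txt, b.txt, d.txt} staged={c.txt}
After op 12 (modify c.txt): modified={a.txt, b.txt, c.txt, d.txt} staged={c.txt}
After op 13 (git commit): modified={a.txt, b.txt, c.txt, d.txt} staged={none}
After op 14 (git commit): modified={a.txt, b.txt, c.txt, d.txt} staged={none}
After op 15 (git add a.txt): modified={b.txt, c.txt, d.txt} staged={a.txt}
After op 16 (modify a.txt): modified={a.txt, b.txt, c.txt, d.txt} staged={a.txt}
After op 17 (git reset a.txt): modified={a.txt, b.txt, c.txt, d.txt} staged={none}
After op 18 (git add a.txt): modified={b.txt, c.txt, d.txt} staged={a.txt}
After op 19 (git commit): modified={b.txt, c.txt, d.txt} staged={none}
After op 20 (modify a.txt): modified={a.txt, b.txt, c.txt, d.txt} staged={none}
After op 21 (git add b.txt): modified={a.txt, c.txt, d.txt} staged={b.txt}
After op 22 (git add c.txt): modified={a.txt, d.txt} staged={b.txt, c.txt}
After op 23 (modify c.txt): modified={a.txt, c.txt, d.txt} staged={b.txt, c.txt}
After op 24 (git reset c.txt): modified={a.txt, c.txt, d.txt} staged={b.txt}
After op 25 (git reset b.txt): modified={a.txt, b.txt, c.txt, d.txt} staged={none}
After op 26 (git add d.txt): modified={a.txt, b.txt, c.txt} staged={d.txt}
After op 27 (git add c.txt): modified={a.txt, b.txt} staged={c.txt, d.txt}
After op 28 (modify c.txt): modified={a.txt, b.txt, c.txt} staged={c.txt, d.txt}
Final staged set: {c.txt, d.txt} -> count=2

Answer: 2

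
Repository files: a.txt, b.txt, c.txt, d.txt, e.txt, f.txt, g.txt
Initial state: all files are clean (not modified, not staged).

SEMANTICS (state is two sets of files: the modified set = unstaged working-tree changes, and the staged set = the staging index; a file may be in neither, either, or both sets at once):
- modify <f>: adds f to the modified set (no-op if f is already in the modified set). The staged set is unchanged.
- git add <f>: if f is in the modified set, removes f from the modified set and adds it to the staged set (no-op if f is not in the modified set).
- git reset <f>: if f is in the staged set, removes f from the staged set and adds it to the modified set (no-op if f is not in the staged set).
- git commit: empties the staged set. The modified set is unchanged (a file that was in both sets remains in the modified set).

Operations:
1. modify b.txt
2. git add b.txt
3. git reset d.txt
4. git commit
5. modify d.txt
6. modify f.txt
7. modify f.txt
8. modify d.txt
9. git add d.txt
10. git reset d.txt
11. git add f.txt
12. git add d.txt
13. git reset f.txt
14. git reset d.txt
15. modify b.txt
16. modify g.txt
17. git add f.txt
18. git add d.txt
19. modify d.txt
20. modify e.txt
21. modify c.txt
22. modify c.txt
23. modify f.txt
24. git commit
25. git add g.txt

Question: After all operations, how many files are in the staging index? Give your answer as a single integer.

Answer: 1

Derivation:
After op 1 (modify b.txt): modified={b.txt} staged={none}
After op 2 (git add b.txt): modified={none} staged={b.txt}
After op 3 (git reset d.txt): modified={none} staged={b.txt}
After op 4 (git commit): modified={none} staged={none}
After op 5 (modify d.txt): modified={d.txt} staged={none}
After op 6 (modify f.txt): modified={d.txt, f.txt} staged={none}
After op 7 (modify f.txt): modified={d.txt, f.txt} staged={none}
After op 8 (modify d.txt): modified={d.txt, f.txt} staged={none}
After op 9 (git add d.txt): modified={f.txt} staged={d.txt}
After op 10 (git reset d.txt): modified={d.txt, f.txt} staged={none}
After op 11 (git add f.txt): modified={d.txt} staged={f.txt}
After op 12 (git add d.txt): modified={none} staged={d.txt, f.txt}
After op 13 (git reset f.txt): modified={f.txt} staged={d.txt}
After op 14 (git reset d.txt): modified={d.txt, f.txt} staged={none}
After op 15 (modify b.txt): modified={b.txt, d.txt, f.txt} staged={none}
After op 16 (modify g.txt): modified={b.txt, d.txt, f.txt, g.txt} staged={none}
After op 17 (git add f.txt): modified={b.txt, d.txt, g.txt} staged={f.txt}
After op 18 (git add d.txt): modified={b.txt, g.txt} staged={d.txt, f.txt}
After op 19 (modify d.txt): modified={b.txt, d.txt, g.txt} staged={d.txt, f.txt}
After op 20 (modify e.txt): modified={b.txt, d.txt, e.txt, g.txt} staged={d.txt, f.txt}
After op 21 (modify c.txt): modified={b.txt, c.txt, d.txt, e.txt, g.txt} staged={d.txt, f.txt}
After op 22 (modify c.txt): modified={b.txt, c.txt, d.txt, e.txt, g.txt} staged={d.txt, f.txt}
After op 23 (modify f.txt): modified={b.txt, c.txt, d.txt, e.txt, f.txt, g.txt} staged={d.txt, f.txt}
After op 24 (git commit): modified={b.txt, c.txt, d.txt, e.txt, f.txt, g.txt} staged={none}
After op 25 (git add g.txt): modified={b.txt, c.txt, d.txt, e.txt, f.txt} staged={g.txt}
Final staged set: {g.txt} -> count=1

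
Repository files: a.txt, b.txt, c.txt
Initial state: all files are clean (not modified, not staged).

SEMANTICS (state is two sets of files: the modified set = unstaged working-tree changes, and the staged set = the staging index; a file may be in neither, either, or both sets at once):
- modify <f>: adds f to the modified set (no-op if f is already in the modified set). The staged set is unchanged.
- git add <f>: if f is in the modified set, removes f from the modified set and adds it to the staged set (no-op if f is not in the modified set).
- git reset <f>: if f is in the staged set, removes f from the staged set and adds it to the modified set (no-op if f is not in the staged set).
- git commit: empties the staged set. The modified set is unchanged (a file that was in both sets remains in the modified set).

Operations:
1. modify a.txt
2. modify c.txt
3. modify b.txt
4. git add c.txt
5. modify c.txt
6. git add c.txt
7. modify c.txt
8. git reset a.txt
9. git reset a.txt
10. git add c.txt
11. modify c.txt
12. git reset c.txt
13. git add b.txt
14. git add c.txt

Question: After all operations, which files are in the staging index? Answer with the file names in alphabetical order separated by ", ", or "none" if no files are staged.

After op 1 (modify a.txt): modified={a.txt} staged={none}
After op 2 (modify c.txt): modified={a.txt, c.txt} staged={none}
After op 3 (modify b.txt): modified={a.txt, b.txt, c.txt} staged={none}
After op 4 (git add c.txt): modified={a.txt, b.txt} staged={c.txt}
After op 5 (modify c.txt): modified={a.txt, b.txt, c.txt} staged={c.txt}
After op 6 (git add c.txt): modified={a.txt, b.txt} staged={c.txt}
After op 7 (modify c.txt): modified={a.txt, b.txt, c.txt} staged={c.txt}
After op 8 (git reset a.txt): modified={a.txt, b.txt, c.txt} staged={c.txt}
After op 9 (git reset a.txt): modified={a.txt, b.txt, c.txt} staged={c.txt}
After op 10 (git add c.txt): modified={a.txt, b.txt} staged={c.txt}
After op 11 (modify c.txt): modified={a.txt, b.txt, c.txt} staged={c.txt}
After op 12 (git reset c.txt): modified={a.txt, b.txt, c.txt} staged={none}
After op 13 (git add b.txt): modified={a.txt, c.txt} staged={b.txt}
After op 14 (git add c.txt): modified={a.txt} staged={b.txt, c.txt}

Answer: b.txt, c.txt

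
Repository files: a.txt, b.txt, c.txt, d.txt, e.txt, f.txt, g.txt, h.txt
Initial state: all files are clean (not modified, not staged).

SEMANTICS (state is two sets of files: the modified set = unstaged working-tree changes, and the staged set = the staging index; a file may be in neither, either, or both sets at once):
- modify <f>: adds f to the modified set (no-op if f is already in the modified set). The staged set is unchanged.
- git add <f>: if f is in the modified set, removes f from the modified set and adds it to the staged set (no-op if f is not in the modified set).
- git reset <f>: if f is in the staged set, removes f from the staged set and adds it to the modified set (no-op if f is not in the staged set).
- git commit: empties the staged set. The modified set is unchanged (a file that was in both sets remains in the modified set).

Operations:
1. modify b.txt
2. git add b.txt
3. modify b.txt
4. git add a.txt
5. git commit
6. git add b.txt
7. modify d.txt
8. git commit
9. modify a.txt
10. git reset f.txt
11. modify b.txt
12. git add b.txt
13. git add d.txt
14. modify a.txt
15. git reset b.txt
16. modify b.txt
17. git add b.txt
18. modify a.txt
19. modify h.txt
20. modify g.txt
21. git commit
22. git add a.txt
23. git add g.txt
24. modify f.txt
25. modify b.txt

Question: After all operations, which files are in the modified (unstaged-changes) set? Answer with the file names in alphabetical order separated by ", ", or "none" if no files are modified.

After op 1 (modify b.txt): modified={b.txt} staged={none}
After op 2 (git add b.txt): modified={none} staged={b.txt}
After op 3 (modify b.txt): modified={b.txt} staged={b.txt}
After op 4 (git add a.txt): modified={b.txt} staged={b.txt}
After op 5 (git commit): modified={b.txt} staged={none}
After op 6 (git add b.txt): modified={none} staged={b.txt}
After op 7 (modify d.txt): modified={d.txt} staged={b.txt}
After op 8 (git commit): modified={d.txt} staged={none}
After op 9 (modify a.txt): modified={a.txt, d.txt} staged={none}
After op 10 (git reset f.txt): modified={a.txt, d.txt} staged={none}
After op 11 (modify b.txt): modified={a.txt, b.txt, d.txt} staged={none}
After op 12 (git add b.txt): modified={a.txt, d.txt} staged={b.txt}
After op 13 (git add d.txt): modified={a.txt} staged={b.txt, d.txt}
After op 14 (modify a.txt): modified={a.txt} staged={b.txt, d.txt}
After op 15 (git reset b.txt): modified={a.txt, b.txt} staged={d.txt}
After op 16 (modify b.txt): modified={a.txt, b.txt} staged={d.txt}
After op 17 (git add b.txt): modified={a.txt} staged={b.txt, d.txt}
After op 18 (modify a.txt): modified={a.txt} staged={b.txt, d.txt}
After op 19 (modify h.txt): modified={a.txt, h.txt} staged={b.txt, d.txt}
After op 20 (modify g.txt): modified={a.txt, g.txt, h.txt} staged={b.txt, d.txt}
After op 21 (git commit): modified={a.txt, g.txt, h.txt} staged={none}
After op 22 (git add a.txt): modified={g.txt, h.txt} staged={a.txt}
After op 23 (git add g.txt): modified={h.txt} staged={a.txt, g.txt}
After op 24 (modify f.txt): modified={f.txt, h.txt} staged={a.txt, g.txt}
After op 25 (modify b.txt): modified={b.txt, f.txt, h.txt} staged={a.txt, g.txt}

Answer: b.txt, f.txt, h.txt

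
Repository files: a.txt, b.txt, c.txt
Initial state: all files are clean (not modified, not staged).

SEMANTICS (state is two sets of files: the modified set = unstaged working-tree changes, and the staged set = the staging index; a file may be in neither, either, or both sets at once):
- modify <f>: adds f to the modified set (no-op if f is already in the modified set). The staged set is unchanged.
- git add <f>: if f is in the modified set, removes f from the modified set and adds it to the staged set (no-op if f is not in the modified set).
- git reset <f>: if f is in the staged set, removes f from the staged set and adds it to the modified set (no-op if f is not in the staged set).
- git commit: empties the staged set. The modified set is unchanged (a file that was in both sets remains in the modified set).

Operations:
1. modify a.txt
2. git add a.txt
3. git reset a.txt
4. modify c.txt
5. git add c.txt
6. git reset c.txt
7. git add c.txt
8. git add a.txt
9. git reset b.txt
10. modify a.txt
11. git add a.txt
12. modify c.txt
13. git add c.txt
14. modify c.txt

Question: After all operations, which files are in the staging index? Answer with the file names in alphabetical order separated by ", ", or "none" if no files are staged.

Answer: a.txt, c.txt

Derivation:
After op 1 (modify a.txt): modified={a.txt} staged={none}
After op 2 (git add a.txt): modified={none} staged={a.txt}
After op 3 (git reset a.txt): modified={a.txt} staged={none}
After op 4 (modify c.txt): modified={a.txt, c.txt} staged={none}
After op 5 (git add c.txt): modified={a.txt} staged={c.txt}
After op 6 (git reset c.txt): modified={a.txt, c.txt} staged={none}
After op 7 (git add c.txt): modified={a.txt} staged={c.txt}
After op 8 (git add a.txt): modified={none} staged={a.txt, c.txt}
After op 9 (git reset b.txt): modified={none} staged={a.txt, c.txt}
After op 10 (modify a.txt): modified={a.txt} staged={a.txt, c.txt}
After op 11 (git add a.txt): modified={none} staged={a.txt, c.txt}
After op 12 (modify c.txt): modified={c.txt} staged={a.txt, c.txt}
After op 13 (git add c.txt): modified={none} staged={a.txt, c.txt}
After op 14 (modify c.txt): modified={c.txt} staged={a.txt, c.txt}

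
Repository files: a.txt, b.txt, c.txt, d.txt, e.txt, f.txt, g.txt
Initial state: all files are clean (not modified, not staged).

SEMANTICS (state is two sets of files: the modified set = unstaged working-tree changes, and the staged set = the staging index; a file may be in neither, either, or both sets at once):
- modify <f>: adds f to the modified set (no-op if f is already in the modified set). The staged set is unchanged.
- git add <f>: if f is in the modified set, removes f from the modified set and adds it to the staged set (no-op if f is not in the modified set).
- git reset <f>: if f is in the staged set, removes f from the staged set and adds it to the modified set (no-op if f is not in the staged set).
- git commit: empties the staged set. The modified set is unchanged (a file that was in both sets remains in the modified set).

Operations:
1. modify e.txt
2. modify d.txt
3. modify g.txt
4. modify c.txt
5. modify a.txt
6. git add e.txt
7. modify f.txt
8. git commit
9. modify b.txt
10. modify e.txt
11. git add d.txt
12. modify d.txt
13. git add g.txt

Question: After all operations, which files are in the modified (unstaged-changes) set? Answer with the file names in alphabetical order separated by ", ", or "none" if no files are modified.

Answer: a.txt, b.txt, c.txt, d.txt, e.txt, f.txt

Derivation:
After op 1 (modify e.txt): modified={e.txt} staged={none}
After op 2 (modify d.txt): modified={d.txt, e.txt} staged={none}
After op 3 (modify g.txt): modified={d.txt, e.txt, g.txt} staged={none}
After op 4 (modify c.txt): modified={c.txt, d.txt, e.txt, g.txt} staged={none}
After op 5 (modify a.txt): modified={a.txt, c.txt, d.txt, e.txt, g.txt} staged={none}
After op 6 (git add e.txt): modified={a.txt, c.txt, d.txt, g.txt} staged={e.txt}
After op 7 (modify f.txt): modified={a.txt, c.txt, d.txt, f.txt, g.txt} staged={e.txt}
After op 8 (git commit): modified={a.txt, c.txt, d.txt, f.txt, g.txt} staged={none}
After op 9 (modify b.txt): modified={a.txt, b.txt, c.txt, d.txt, f.txt, g.txt} staged={none}
After op 10 (modify e.txt): modified={a.txt, b.txt, c.txt, d.txt, e.txt, f.txt, g.txt} staged={none}
After op 11 (git add d.txt): modified={a.txt, b.txt, c.txt, e.txt, f.txt, g.txt} staged={d.txt}
After op 12 (modify d.txt): modified={a.txt, b.txt, c.txt, d.txt, e.txt, f.txt, g.txt} staged={d.txt}
After op 13 (git add g.txt): modified={a.txt, b.txt, c.txt, d.txt, e.txt, f.txt} staged={d.txt, g.txt}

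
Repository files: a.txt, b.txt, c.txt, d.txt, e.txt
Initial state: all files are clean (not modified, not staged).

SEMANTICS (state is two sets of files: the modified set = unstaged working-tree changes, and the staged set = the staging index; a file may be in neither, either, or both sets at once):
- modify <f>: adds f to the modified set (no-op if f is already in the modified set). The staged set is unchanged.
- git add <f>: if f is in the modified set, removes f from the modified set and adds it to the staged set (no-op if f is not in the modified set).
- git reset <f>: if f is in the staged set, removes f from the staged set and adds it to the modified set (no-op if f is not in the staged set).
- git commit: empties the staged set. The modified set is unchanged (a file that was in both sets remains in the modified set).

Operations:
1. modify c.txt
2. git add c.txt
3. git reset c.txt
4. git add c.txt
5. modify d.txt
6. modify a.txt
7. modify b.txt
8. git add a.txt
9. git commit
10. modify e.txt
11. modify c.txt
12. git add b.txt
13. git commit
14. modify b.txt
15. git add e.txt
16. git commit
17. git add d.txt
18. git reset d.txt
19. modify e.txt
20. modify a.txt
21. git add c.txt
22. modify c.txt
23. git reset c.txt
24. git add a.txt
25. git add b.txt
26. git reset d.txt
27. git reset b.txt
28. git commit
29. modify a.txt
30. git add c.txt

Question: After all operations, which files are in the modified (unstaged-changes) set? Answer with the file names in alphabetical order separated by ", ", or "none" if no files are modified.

After op 1 (modify c.txt): modified={c.txt} staged={none}
After op 2 (git add c.txt): modified={none} staged={c.txt}
After op 3 (git reset c.txt): modified={c.txt} staged={none}
After op 4 (git add c.txt): modified={none} staged={c.txt}
After op 5 (modify d.txt): modified={d.txt} staged={c.txt}
After op 6 (modify a.txt): modified={a.txt, d.txt} staged={c.txt}
After op 7 (modify b.txt): modified={a.txt, b.txt, d.txt} staged={c.txt}
After op 8 (git add a.txt): modified={b.txt, d.txt} staged={a.txt, c.txt}
After op 9 (git commit): modified={b.txt, d.txt} staged={none}
After op 10 (modify e.txt): modified={b.txt, d.txt, e.txt} staged={none}
After op 11 (modify c.txt): modified={b.txt, c.txt, d.txt, e.txt} staged={none}
After op 12 (git add b.txt): modified={c.txt, d.txt, e.txt} staged={b.txt}
After op 13 (git commit): modified={c.txt, d.txt, e.txt} staged={none}
After op 14 (modify b.txt): modified={b.txt, c.txt, d.txt, e.txt} staged={none}
After op 15 (git add e.txt): modified={b.txt, c.txt, d.txt} staged={e.txt}
After op 16 (git commit): modified={b.txt, c.txt, d.txt} staged={none}
After op 17 (git add d.txt): modified={b.txt, c.txt} staged={d.txt}
After op 18 (git reset d.txt): modified={b.txt, c.txt, d.txt} staged={none}
After op 19 (modify e.txt): modified={b.txt, c.txt, d.txt, e.txt} staged={none}
After op 20 (modify a.txt): modified={a.txt, b.txt, c.txt, d.txt, e.txt} staged={none}
After op 21 (git add c.txt): modified={a.txt, b.txt, d.txt, e.txt} staged={c.txt}
After op 22 (modify c.txt): modified={a.txt, b.txt, c.txt, d.txt, e.txt} staged={c.txt}
After op 23 (git reset c.txt): modified={a.txt, b.txt, c.txt, d.txt, e.txt} staged={none}
After op 24 (git add a.txt): modified={b.txt, c.txt, d.txt, e.txt} staged={a.txt}
After op 25 (git add b.txt): modified={c.txt, d.txt, e.txt} staged={a.txt, b.txt}
After op 26 (git reset d.txt): modified={c.txt, d.txt, e.txt} staged={a.txt, b.txt}
After op 27 (git reset b.txt): modified={b.txt, c.txt, d.txt, e.txt} staged={a.txt}
After op 28 (git commit): modified={b.txt, c.txt, d.txt, e.txt} staged={none}
After op 29 (modify a.txt): modified={a.txt, b.txt, c.txt, d.txt, e.txt} staged={none}
After op 30 (git add c.txt): modified={a.txt, b.txt, d.txt, e.txt} staged={c.txt}

Answer: a.txt, b.txt, d.txt, e.txt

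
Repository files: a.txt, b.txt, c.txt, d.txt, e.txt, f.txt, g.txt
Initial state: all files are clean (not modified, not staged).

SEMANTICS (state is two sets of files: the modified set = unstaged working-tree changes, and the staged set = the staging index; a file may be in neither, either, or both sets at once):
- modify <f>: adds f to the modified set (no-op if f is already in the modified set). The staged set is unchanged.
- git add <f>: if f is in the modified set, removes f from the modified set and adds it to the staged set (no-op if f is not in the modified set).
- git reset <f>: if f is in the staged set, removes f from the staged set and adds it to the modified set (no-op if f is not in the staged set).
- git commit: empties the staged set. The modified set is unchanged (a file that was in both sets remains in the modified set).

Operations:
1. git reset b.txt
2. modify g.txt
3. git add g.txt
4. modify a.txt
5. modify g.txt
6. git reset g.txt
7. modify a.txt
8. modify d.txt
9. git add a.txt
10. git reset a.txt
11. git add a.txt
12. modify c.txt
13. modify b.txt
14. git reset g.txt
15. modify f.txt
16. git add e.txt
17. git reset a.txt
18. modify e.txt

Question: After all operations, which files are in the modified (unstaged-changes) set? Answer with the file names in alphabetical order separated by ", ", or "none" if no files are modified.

Answer: a.txt, b.txt, c.txt, d.txt, e.txt, f.txt, g.txt

Derivation:
After op 1 (git reset b.txt): modified={none} staged={none}
After op 2 (modify g.txt): modified={g.txt} staged={none}
After op 3 (git add g.txt): modified={none} staged={g.txt}
After op 4 (modify a.txt): modified={a.txt} staged={g.txt}
After op 5 (modify g.txt): modified={a.txt, g.txt} staged={g.txt}
After op 6 (git reset g.txt): modified={a.txt, g.txt} staged={none}
After op 7 (modify a.txt): modified={a.txt, g.txt} staged={none}
After op 8 (modify d.txt): modified={a.txt, d.txt, g.txt} staged={none}
After op 9 (git add a.txt): modified={d.txt, g.txt} staged={a.txt}
After op 10 (git reset a.txt): modified={a.txt, d.txt, g.txt} staged={none}
After op 11 (git add a.txt): modified={d.txt, g.txt} staged={a.txt}
After op 12 (modify c.txt): modified={c.txt, d.txt, g.txt} staged={a.txt}
After op 13 (modify b.txt): modified={b.txt, c.txt, d.txt, g.txt} staged={a.txt}
After op 14 (git reset g.txt): modified={b.txt, c.txt, d.txt, g.txt} staged={a.txt}
After op 15 (modify f.txt): modified={b.txt, c.txt, d.txt, f.txt, g.txt} staged={a.txt}
After op 16 (git add e.txt): modified={b.txt, c.txt, d.txt, f.txt, g.txt} staged={a.txt}
After op 17 (git reset a.txt): modified={a.txt, b.txt, c.txt, d.txt, f.txt, g.txt} staged={none}
After op 18 (modify e.txt): modified={a.txt, b.txt, c.txt, d.txt, e.txt, f.txt, g.txt} staged={none}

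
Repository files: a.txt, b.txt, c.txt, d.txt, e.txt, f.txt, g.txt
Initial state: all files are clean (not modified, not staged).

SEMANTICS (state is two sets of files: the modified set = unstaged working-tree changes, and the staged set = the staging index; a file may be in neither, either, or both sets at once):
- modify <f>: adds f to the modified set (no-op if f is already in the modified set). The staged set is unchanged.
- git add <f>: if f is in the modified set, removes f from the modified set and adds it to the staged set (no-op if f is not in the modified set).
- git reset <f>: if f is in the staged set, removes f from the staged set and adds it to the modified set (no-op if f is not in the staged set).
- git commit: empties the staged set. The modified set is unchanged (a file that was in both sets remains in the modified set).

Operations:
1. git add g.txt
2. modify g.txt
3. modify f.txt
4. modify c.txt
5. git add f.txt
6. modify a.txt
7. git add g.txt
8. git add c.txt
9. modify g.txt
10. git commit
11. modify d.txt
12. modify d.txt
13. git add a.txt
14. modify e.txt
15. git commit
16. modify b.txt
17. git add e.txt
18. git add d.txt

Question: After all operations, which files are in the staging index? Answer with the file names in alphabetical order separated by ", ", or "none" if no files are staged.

Answer: d.txt, e.txt

Derivation:
After op 1 (git add g.txt): modified={none} staged={none}
After op 2 (modify g.txt): modified={g.txt} staged={none}
After op 3 (modify f.txt): modified={f.txt, g.txt} staged={none}
After op 4 (modify c.txt): modified={c.txt, f.txt, g.txt} staged={none}
After op 5 (git add f.txt): modified={c.txt, g.txt} staged={f.txt}
After op 6 (modify a.txt): modified={a.txt, c.txt, g.txt} staged={f.txt}
After op 7 (git add g.txt): modified={a.txt, c.txt} staged={f.txt, g.txt}
After op 8 (git add c.txt): modified={a.txt} staged={c.txt, f.txt, g.txt}
After op 9 (modify g.txt): modified={a.txt, g.txt} staged={c.txt, f.txt, g.txt}
After op 10 (git commit): modified={a.txt, g.txt} staged={none}
After op 11 (modify d.txt): modified={a.txt, d.txt, g.txt} staged={none}
After op 12 (modify d.txt): modified={a.txt, d.txt, g.txt} staged={none}
After op 13 (git add a.txt): modified={d.txt, g.txt} staged={a.txt}
After op 14 (modify e.txt): modified={d.txt, e.txt, g.txt} staged={a.txt}
After op 15 (git commit): modified={d.txt, e.txt, g.txt} staged={none}
After op 16 (modify b.txt): modified={b.txt, d.txt, e.txt, g.txt} staged={none}
After op 17 (git add e.txt): modified={b.txt, d.txt, g.txt} staged={e.txt}
After op 18 (git add d.txt): modified={b.txt, g.txt} staged={d.txt, e.txt}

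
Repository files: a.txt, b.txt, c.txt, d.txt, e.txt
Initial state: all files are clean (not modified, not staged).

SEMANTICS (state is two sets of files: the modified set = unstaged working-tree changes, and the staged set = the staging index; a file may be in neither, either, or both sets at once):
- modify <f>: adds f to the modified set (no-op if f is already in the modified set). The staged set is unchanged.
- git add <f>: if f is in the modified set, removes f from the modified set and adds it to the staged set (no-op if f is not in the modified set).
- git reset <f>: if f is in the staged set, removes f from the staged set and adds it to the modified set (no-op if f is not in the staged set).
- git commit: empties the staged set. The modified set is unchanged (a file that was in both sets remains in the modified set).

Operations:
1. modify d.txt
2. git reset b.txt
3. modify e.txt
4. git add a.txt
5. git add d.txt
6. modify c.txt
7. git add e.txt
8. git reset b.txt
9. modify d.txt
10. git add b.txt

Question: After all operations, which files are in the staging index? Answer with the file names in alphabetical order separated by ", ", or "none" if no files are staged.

Answer: d.txt, e.txt

Derivation:
After op 1 (modify d.txt): modified={d.txt} staged={none}
After op 2 (git reset b.txt): modified={d.txt} staged={none}
After op 3 (modify e.txt): modified={d.txt, e.txt} staged={none}
After op 4 (git add a.txt): modified={d.txt, e.txt} staged={none}
After op 5 (git add d.txt): modified={e.txt} staged={d.txt}
After op 6 (modify c.txt): modified={c.txt, e.txt} staged={d.txt}
After op 7 (git add e.txt): modified={c.txt} staged={d.txt, e.txt}
After op 8 (git reset b.txt): modified={c.txt} staged={d.txt, e.txt}
After op 9 (modify d.txt): modified={c.txt, d.txt} staged={d.txt, e.txt}
After op 10 (git add b.txt): modified={c.txt, d.txt} staged={d.txt, e.txt}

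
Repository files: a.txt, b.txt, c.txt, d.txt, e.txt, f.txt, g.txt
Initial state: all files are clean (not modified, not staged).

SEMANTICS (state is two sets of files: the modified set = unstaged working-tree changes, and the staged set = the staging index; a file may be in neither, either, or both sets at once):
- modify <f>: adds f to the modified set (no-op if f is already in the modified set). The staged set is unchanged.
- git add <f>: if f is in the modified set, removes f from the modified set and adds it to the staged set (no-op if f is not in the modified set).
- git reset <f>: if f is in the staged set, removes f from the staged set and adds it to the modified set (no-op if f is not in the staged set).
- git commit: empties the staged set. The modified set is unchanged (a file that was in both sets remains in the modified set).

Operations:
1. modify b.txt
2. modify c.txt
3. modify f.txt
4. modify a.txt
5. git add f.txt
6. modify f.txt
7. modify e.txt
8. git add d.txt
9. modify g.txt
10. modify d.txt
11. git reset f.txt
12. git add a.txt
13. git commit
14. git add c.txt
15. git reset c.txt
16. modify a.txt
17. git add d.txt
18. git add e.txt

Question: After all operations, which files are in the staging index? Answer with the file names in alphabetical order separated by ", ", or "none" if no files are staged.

After op 1 (modify b.txt): modified={b.txt} staged={none}
After op 2 (modify c.txt): modified={b.txt, c.txt} staged={none}
After op 3 (modify f.txt): modified={b.txt, c.txt, f.txt} staged={none}
After op 4 (modify a.txt): modified={a.txt, b.txt, c.txt, f.txt} staged={none}
After op 5 (git add f.txt): modified={a.txt, b.txt, c.txt} staged={f.txt}
After op 6 (modify f.txt): modified={a.txt, b.txt, c.txt, f.txt} staged={f.txt}
After op 7 (modify e.txt): modified={a.txt, b.txt, c.txt, e.txt, f.txt} staged={f.txt}
After op 8 (git add d.txt): modified={a.txt, b.txt, c.txt, e.txt, f.txt} staged={f.txt}
After op 9 (modify g.txt): modified={a.txt, b.txt, c.txt, e.txt, f.txt, g.txt} staged={f.txt}
After op 10 (modify d.txt): modified={a.txt, b.txt, c.txt, d.txt, e.txt, f.txt, g.txt} staged={f.txt}
After op 11 (git reset f.txt): modified={a.txt, b.txt, c.txt, d.txt, e.txt, f.txt, g.txt} staged={none}
After op 12 (git add a.txt): modified={b.txt, c.txt, d.txt, e.txt, f.txt, g.txt} staged={a.txt}
After op 13 (git commit): modified={b.txt, c.txt, d.txt, e.txt, f.txt, g.txt} staged={none}
After op 14 (git add c.txt): modified={b.txt, d.txt, e.txt, f.txt, g.txt} staged={c.txt}
After op 15 (git reset c.txt): modified={b.txt, c.txt, d.txt, e.txt, f.txt, g.txt} staged={none}
After op 16 (modify a.txt): modified={a.txt, b.txt, c.txt, d.txt, e.txt, f.txt, g.txt} staged={none}
After op 17 (git add d.txt): modified={a.txt, b.txt, c.txt, e.txt, f.txt, g.txt} staged={d.txt}
After op 18 (git add e.txt): modified={a.txt, b.txt, c.txt, f.txt, g.txt} staged={d.txt, e.txt}

Answer: d.txt, e.txt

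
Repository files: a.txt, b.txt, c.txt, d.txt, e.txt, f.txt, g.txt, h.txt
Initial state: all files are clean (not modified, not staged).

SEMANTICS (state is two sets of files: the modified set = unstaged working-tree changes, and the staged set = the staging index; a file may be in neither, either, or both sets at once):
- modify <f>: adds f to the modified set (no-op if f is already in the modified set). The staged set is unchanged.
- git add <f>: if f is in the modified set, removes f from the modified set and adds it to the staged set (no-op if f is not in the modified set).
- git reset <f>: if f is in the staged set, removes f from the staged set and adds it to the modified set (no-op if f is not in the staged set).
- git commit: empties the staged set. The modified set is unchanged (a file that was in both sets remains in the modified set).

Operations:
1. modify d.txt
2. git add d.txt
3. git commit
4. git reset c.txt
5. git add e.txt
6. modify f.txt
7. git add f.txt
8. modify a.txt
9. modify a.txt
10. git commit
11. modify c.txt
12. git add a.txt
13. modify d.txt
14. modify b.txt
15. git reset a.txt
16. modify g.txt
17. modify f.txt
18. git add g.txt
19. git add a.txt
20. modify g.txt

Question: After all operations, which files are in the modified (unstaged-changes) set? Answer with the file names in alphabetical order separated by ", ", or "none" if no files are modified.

Answer: b.txt, c.txt, d.txt, f.txt, g.txt

Derivation:
After op 1 (modify d.txt): modified={d.txt} staged={none}
After op 2 (git add d.txt): modified={none} staged={d.txt}
After op 3 (git commit): modified={none} staged={none}
After op 4 (git reset c.txt): modified={none} staged={none}
After op 5 (git add e.txt): modified={none} staged={none}
After op 6 (modify f.txt): modified={f.txt} staged={none}
After op 7 (git add f.txt): modified={none} staged={f.txt}
After op 8 (modify a.txt): modified={a.txt} staged={f.txt}
After op 9 (modify a.txt): modified={a.txt} staged={f.txt}
After op 10 (git commit): modified={a.txt} staged={none}
After op 11 (modify c.txt): modified={a.txt, c.txt} staged={none}
After op 12 (git add a.txt): modified={c.txt} staged={a.txt}
After op 13 (modify d.txt): modified={c.txt, d.txt} staged={a.txt}
After op 14 (modify b.txt): modified={b.txt, c.txt, d.txt} staged={a.txt}
After op 15 (git reset a.txt): modified={a.txt, b.txt, c.txt, d.txt} staged={none}
After op 16 (modify g.txt): modified={a.txt, b.txt, c.txt, d.txt, g.txt} staged={none}
After op 17 (modify f.txt): modified={a.txt, b.txt, c.txt, d.txt, f.txt, g.txt} staged={none}
After op 18 (git add g.txt): modified={a.txt, b.txt, c.txt, d.txt, f.txt} staged={g.txt}
After op 19 (git add a.txt): modified={b.txt, c.txt, d.txt, f.txt} staged={a.txt, g.txt}
After op 20 (modify g.txt): modified={b.txt, c.txt, d.txt, f.txt, g.txt} staged={a.txt, g.txt}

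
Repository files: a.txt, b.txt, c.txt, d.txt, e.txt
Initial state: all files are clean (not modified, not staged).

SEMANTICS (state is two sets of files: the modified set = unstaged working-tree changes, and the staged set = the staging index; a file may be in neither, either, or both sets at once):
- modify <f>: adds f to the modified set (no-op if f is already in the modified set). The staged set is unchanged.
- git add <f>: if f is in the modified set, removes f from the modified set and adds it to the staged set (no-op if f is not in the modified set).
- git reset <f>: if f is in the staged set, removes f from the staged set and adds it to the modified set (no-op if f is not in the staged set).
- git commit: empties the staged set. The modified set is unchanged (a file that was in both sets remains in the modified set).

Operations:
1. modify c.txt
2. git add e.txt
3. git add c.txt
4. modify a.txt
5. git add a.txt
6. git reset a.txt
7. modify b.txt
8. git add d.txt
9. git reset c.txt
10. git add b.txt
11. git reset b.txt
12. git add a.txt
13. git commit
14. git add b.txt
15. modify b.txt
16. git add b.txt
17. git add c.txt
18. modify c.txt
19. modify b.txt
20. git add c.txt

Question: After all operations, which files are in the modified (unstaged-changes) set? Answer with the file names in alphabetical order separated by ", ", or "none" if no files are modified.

After op 1 (modify c.txt): modified={c.txt} staged={none}
After op 2 (git add e.txt): modified={c.txt} staged={none}
After op 3 (git add c.txt): modified={none} staged={c.txt}
After op 4 (modify a.txt): modified={a.txt} staged={c.txt}
After op 5 (git add a.txt): modified={none} staged={a.txt, c.txt}
After op 6 (git reset a.txt): modified={a.txt} staged={c.txt}
After op 7 (modify b.txt): modified={a.txt, b.txt} staged={c.txt}
After op 8 (git add d.txt): modified={a.txt, b.txt} staged={c.txt}
After op 9 (git reset c.txt): modified={a.txt, b.txt, c.txt} staged={none}
After op 10 (git add b.txt): modified={a.txt, c.txt} staged={b.txt}
After op 11 (git reset b.txt): modified={a.txt, b.txt, c.txt} staged={none}
After op 12 (git add a.txt): modified={b.txt, c.txt} staged={a.txt}
After op 13 (git commit): modified={b.txt, c.txt} staged={none}
After op 14 (git add b.txt): modified={c.txt} staged={b.txt}
After op 15 (modify b.txt): modified={b.txt, c.txt} staged={b.txt}
After op 16 (git add b.txt): modified={c.txt} staged={b.txt}
After op 17 (git add c.txt): modified={none} staged={b.txt, c.txt}
After op 18 (modify c.txt): modified={c.txt} staged={b.txt, c.txt}
After op 19 (modify b.txt): modified={b.txt, c.txt} staged={b.txt, c.txt}
After op 20 (git add c.txt): modified={b.txt} staged={b.txt, c.txt}

Answer: b.txt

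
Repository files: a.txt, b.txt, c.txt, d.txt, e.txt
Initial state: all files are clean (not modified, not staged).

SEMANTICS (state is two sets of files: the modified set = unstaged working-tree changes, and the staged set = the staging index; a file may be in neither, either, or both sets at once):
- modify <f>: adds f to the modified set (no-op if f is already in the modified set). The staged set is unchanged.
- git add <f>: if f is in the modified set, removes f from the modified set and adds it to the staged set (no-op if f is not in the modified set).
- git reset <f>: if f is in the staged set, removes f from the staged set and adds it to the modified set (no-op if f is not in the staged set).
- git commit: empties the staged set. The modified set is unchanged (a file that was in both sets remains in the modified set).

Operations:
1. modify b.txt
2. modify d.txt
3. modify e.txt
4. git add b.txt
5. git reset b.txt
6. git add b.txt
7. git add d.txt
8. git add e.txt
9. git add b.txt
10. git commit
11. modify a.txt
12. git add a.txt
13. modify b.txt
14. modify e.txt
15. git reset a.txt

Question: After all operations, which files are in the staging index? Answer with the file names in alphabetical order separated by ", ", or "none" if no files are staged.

After op 1 (modify b.txt): modified={b.txt} staged={none}
After op 2 (modify d.txt): modified={b.txt, d.txt} staged={none}
After op 3 (modify e.txt): modified={b.txt, d.txt, e.txt} staged={none}
After op 4 (git add b.txt): modified={d.txt, e.txt} staged={b.txt}
After op 5 (git reset b.txt): modified={b.txt, d.txt, e.txt} staged={none}
After op 6 (git add b.txt): modified={d.txt, e.txt} staged={b.txt}
After op 7 (git add d.txt): modified={e.txt} staged={b.txt, d.txt}
After op 8 (git add e.txt): modified={none} staged={b.txt, d.txt, e.txt}
After op 9 (git add b.txt): modified={none} staged={b.txt, d.txt, e.txt}
After op 10 (git commit): modified={none} staged={none}
After op 11 (modify a.txt): modified={a.txt} staged={none}
After op 12 (git add a.txt): modified={none} staged={a.txt}
After op 13 (modify b.txt): modified={b.txt} staged={a.txt}
After op 14 (modify e.txt): modified={b.txt, e.txt} staged={a.txt}
After op 15 (git reset a.txt): modified={a.txt, b.txt, e.txt} staged={none}

Answer: none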